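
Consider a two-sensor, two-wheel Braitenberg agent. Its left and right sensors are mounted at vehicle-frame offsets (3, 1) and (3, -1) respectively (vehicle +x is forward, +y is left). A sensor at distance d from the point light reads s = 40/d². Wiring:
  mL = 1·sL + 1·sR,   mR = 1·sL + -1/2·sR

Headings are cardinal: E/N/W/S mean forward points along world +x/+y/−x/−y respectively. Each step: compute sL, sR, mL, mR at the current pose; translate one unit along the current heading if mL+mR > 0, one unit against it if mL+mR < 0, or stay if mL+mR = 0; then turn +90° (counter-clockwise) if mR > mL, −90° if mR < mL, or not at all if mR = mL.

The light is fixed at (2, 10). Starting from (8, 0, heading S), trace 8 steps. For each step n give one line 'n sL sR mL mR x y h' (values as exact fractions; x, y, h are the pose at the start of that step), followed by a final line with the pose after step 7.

0 20/109 20/97 4120/10573 850/10573 8 0 S
1 40/153 40/109 10480/16677 1300/16677 8 -1 W
2 1/2 2/5 9/10 3/10 7 -1 N
3 8/29 8/37 528/1073 180/1073 7 0 E
4 20/109 20/97 4120/10573 850/10573 8 0 S
5 40/153 40/109 10480/16677 1300/16677 8 -1 W
6 1/2 2/5 9/10 3/10 7 -1 N
7 8/29 8/37 528/1073 180/1073 7 0 E
final 8 0 S

n=0: pose=(8,0,S); sL=20/109, sR=20/97; mL=4120/10573, mR=850/10573; mL+mR=4970/10573 → advance +1; mR−mL=-30/97 → turn -1·90°
n=1: pose=(8,-1,W); sL=40/153, sR=40/109; mL=10480/16677, mR=1300/16677; mL+mR=11780/16677 → advance +1; mR−mL=-60/109 → turn -1·90°
n=2: pose=(7,-1,N); sL=1/2, sR=2/5; mL=9/10, mR=3/10; mL+mR=6/5 → advance +1; mR−mL=-3/5 → turn -1·90°
n=3: pose=(7,0,E); sL=8/29, sR=8/37; mL=528/1073, mR=180/1073; mL+mR=708/1073 → advance +1; mR−mL=-12/37 → turn -1·90°
n=4: pose=(8,0,S); sL=20/109, sR=20/97; mL=4120/10573, mR=850/10573; mL+mR=4970/10573 → advance +1; mR−mL=-30/97 → turn -1·90°
n=5: pose=(8,-1,W); sL=40/153, sR=40/109; mL=10480/16677, mR=1300/16677; mL+mR=11780/16677 → advance +1; mR−mL=-60/109 → turn -1·90°
n=6: pose=(7,-1,N); sL=1/2, sR=2/5; mL=9/10, mR=3/10; mL+mR=6/5 → advance +1; mR−mL=-3/5 → turn -1·90°
n=7: pose=(7,0,E); sL=8/29, sR=8/37; mL=528/1073, mR=180/1073; mL+mR=708/1073 → advance +1; mR−mL=-12/37 → turn -1·90°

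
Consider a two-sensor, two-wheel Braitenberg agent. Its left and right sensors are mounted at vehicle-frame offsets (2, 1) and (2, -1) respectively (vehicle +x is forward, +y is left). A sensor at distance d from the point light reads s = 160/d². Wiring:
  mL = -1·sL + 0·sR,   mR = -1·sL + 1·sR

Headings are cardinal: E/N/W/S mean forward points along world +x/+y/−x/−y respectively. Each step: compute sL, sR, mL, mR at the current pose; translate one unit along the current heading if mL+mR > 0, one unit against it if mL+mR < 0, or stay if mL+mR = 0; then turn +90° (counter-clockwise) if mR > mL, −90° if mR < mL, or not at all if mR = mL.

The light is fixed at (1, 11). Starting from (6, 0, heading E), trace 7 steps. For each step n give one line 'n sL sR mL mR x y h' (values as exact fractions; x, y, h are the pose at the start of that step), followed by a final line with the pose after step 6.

0 160/149 160/193 -160/149 -7040/28757 6 0 E
1 16/9 80/53 -16/9 -128/477 5 0 N
2 160/173 32/25 -160/173 1536/4325 5 -1 W
3 20/29 40/53 -20/29 100/1537 6 -1 S
4 160/149 160/193 -160/149 -7040/28757 6 0 E
5 16/9 80/53 -16/9 -128/477 5 0 N
6 160/173 32/25 -160/173 1536/4325 5 -1 W
final 6 -1 S

n=0: pose=(6,0,E); sL=160/149, sR=160/193; mL=-160/149, mR=-7040/28757; mL+mR=-37920/28757 → advance -1; mR−mL=160/193 → turn +1·90°
n=1: pose=(5,0,N); sL=16/9, sR=80/53; mL=-16/9, mR=-128/477; mL+mR=-976/477 → advance -1; mR−mL=80/53 → turn +1·90°
n=2: pose=(5,-1,W); sL=160/173, sR=32/25; mL=-160/173, mR=1536/4325; mL+mR=-2464/4325 → advance -1; mR−mL=32/25 → turn +1·90°
n=3: pose=(6,-1,S); sL=20/29, sR=40/53; mL=-20/29, mR=100/1537; mL+mR=-960/1537 → advance -1; mR−mL=40/53 → turn +1·90°
n=4: pose=(6,0,E); sL=160/149, sR=160/193; mL=-160/149, mR=-7040/28757; mL+mR=-37920/28757 → advance -1; mR−mL=160/193 → turn +1·90°
n=5: pose=(5,0,N); sL=16/9, sR=80/53; mL=-16/9, mR=-128/477; mL+mR=-976/477 → advance -1; mR−mL=80/53 → turn +1·90°
n=6: pose=(5,-1,W); sL=160/173, sR=32/25; mL=-160/173, mR=1536/4325; mL+mR=-2464/4325 → advance -1; mR−mL=32/25 → turn +1·90°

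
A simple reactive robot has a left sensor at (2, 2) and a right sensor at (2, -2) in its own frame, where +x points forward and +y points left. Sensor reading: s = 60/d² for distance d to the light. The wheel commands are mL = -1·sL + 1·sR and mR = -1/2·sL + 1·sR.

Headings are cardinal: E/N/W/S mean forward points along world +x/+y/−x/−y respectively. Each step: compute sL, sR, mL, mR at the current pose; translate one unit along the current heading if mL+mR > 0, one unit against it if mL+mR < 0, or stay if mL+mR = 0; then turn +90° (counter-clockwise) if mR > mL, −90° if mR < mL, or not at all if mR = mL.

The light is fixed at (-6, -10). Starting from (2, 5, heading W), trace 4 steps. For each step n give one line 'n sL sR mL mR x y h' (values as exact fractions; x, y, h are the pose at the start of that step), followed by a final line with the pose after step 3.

n=0: pose=(2,5,W); sL=12/41, sR=12/65; mL=-288/2665, mR=102/2665; mL+mR=-186/2665 → advance -1; mR−mL=6/41 → turn +1·90°
n=1: pose=(3,5,S); sL=6/29, sR=30/109; mL=216/3161, mR=543/3161; mL+mR=759/3161 → advance +1; mR−mL=3/29 → turn +1·90°
n=2: pose=(3,4,E); sL=60/377, sR=12/53; mL=1344/19981, mR=2934/19981; mL+mR=4278/19981 → advance +1; mR−mL=30/377 → turn +1·90°
n=3: pose=(4,4,N); sL=3/16, sR=3/20; mL=-3/80, mR=9/160; mL+mR=3/160 → advance +1; mR−mL=3/32 → turn +1·90°

0 12/41 12/65 -288/2665 102/2665 2 5 W
1 6/29 30/109 216/3161 543/3161 3 5 S
2 60/377 12/53 1344/19981 2934/19981 3 4 E
3 3/16 3/20 -3/80 9/160 4 4 N
final 4 5 W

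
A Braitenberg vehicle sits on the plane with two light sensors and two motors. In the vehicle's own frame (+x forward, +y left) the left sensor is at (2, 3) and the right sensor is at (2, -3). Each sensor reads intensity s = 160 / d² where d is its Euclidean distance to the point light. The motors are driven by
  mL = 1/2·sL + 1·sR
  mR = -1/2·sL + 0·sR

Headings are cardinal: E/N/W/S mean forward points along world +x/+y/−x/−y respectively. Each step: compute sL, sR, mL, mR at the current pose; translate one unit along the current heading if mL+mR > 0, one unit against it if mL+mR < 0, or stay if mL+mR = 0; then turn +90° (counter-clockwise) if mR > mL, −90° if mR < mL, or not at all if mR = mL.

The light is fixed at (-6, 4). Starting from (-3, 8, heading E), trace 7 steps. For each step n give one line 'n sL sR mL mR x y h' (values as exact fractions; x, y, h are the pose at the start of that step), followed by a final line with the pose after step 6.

0 80/37 80/13 3480/481 -40/37 -3 8 E
1 160/53 32 1776/53 -80/53 -2 8 S
2 40 4 24 -20 -2 7 W
3 32/5 160/61 1776/305 -16/5 -3 7 N
4 80/37 80/13 3480/481 -40/37 -3 8 E
5 160/53 32 1776/53 -80/53 -2 8 S
6 40 4 24 -20 -2 7 W
final -3 7 N

n=0: pose=(-3,8,E); sL=80/37, sR=80/13; mL=3480/481, mR=-40/37; mL+mR=80/13 → advance +1; mR−mL=-4000/481 → turn -1·90°
n=1: pose=(-2,8,S); sL=160/53, sR=32; mL=1776/53, mR=-80/53; mL+mR=32 → advance +1; mR−mL=-1856/53 → turn -1·90°
n=2: pose=(-2,7,W); sL=40, sR=4; mL=24, mR=-20; mL+mR=4 → advance +1; mR−mL=-44 → turn -1·90°
n=3: pose=(-3,7,N); sL=32/5, sR=160/61; mL=1776/305, mR=-16/5; mL+mR=160/61 → advance +1; mR−mL=-2752/305 → turn -1·90°
n=4: pose=(-3,8,E); sL=80/37, sR=80/13; mL=3480/481, mR=-40/37; mL+mR=80/13 → advance +1; mR−mL=-4000/481 → turn -1·90°
n=5: pose=(-2,8,S); sL=160/53, sR=32; mL=1776/53, mR=-80/53; mL+mR=32 → advance +1; mR−mL=-1856/53 → turn -1·90°
n=6: pose=(-2,7,W); sL=40, sR=4; mL=24, mR=-20; mL+mR=4 → advance +1; mR−mL=-44 → turn -1·90°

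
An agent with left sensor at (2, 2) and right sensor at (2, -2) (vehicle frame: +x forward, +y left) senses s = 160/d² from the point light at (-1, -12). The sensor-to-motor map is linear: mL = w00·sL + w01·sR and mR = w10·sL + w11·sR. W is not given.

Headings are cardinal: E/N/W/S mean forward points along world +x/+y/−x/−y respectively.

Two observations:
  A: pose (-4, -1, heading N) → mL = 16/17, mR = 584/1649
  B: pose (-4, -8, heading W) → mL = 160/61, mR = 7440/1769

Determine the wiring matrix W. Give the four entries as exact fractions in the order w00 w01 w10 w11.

obs A: pose=(-4,-1,N) → sL=80/97, sR=16/17, mL=16/17, mR=584/1649
obs B: pose=(-4,-8,W) → sL=160/29, sR=160/61, mL=160/61, mR=7440/1769
sensor matrix S = [[80/97, 16/17], [160/29, 160/61]]; det S = -8837120/2917081
solve [mL_A; mL_B] = S·[w00; w01] and [mR_A; mR_B] = S·[w10; w11]:
  w00 = 0, w01 = 1, w10 = 1, w11 = -1/2

0 1 1 -1/2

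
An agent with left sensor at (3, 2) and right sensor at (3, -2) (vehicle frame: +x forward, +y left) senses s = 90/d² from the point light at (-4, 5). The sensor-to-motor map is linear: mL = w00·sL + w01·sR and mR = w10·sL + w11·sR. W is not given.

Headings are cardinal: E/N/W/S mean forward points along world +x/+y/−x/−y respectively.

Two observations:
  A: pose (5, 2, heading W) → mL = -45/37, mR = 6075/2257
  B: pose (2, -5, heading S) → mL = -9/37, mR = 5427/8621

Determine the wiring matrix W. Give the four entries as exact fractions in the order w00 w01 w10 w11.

obs A: pose=(5,2,W) → sL=90/61, sR=90/37, mL=-45/37, mR=6075/2257
obs B: pose=(2,-5,S) → sL=90/233, sR=18/37, mL=-9/37, mR=5427/8621
sensor matrix S = [[90/61, 90/37], [90/233, 18/37]]; det S = -116640/525881
solve [mL_A; mL_B] = S·[w00; w01] and [mR_A; mR_B] = S·[w10; w11]:
  w00 = 0, w01 = -1/2, w10 = 1, w11 = 1/2

0 -1/2 1 1/2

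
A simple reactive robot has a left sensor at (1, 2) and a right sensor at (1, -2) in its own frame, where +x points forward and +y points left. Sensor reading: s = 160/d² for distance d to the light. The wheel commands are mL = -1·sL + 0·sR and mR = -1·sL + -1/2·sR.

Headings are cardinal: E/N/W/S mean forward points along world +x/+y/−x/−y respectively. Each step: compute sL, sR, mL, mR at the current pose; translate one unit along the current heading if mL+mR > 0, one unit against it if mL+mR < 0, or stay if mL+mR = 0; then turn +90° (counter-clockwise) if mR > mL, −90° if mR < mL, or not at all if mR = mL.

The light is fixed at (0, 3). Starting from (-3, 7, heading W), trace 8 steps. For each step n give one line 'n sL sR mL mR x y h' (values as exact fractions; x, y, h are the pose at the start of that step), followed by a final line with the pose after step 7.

n=0: pose=(-3,7,W); sL=8, sR=40/13; mL=-8, mR=-124/13; mL+mR=-228/13 → advance -1; mR−mL=-20/13 → turn -1·90°
n=1: pose=(-2,7,N); sL=160/41, sR=32/5; mL=-160/41, mR=-1456/205; mL+mR=-2256/205 → advance -1; mR−mL=-16/5 → turn -1·90°
n=2: pose=(-2,6,E); sL=80/13, sR=80; mL=-80/13, mR=-600/13; mL+mR=-680/13 → advance -1; mR−mL=-40 → turn -1·90°
n=3: pose=(-3,6,S); sL=32, sR=160/29; mL=-32, mR=-1008/29; mL+mR=-1936/29 → advance -1; mR−mL=-80/29 → turn -1·90°
n=4: pose=(-3,7,W); sL=8, sR=40/13; mL=-8, mR=-124/13; mL+mR=-228/13 → advance -1; mR−mL=-20/13 → turn -1·90°
n=5: pose=(-2,7,N); sL=160/41, sR=32/5; mL=-160/41, mR=-1456/205; mL+mR=-2256/205 → advance -1; mR−mL=-16/5 → turn -1·90°
n=6: pose=(-2,6,E); sL=80/13, sR=80; mL=-80/13, mR=-600/13; mL+mR=-680/13 → advance -1; mR−mL=-40 → turn -1·90°
n=7: pose=(-3,6,S); sL=32, sR=160/29; mL=-32, mR=-1008/29; mL+mR=-1936/29 → advance -1; mR−mL=-80/29 → turn -1·90°

0 8 40/13 -8 -124/13 -3 7 W
1 160/41 32/5 -160/41 -1456/205 -2 7 N
2 80/13 80 -80/13 -600/13 -2 6 E
3 32 160/29 -32 -1008/29 -3 6 S
4 8 40/13 -8 -124/13 -3 7 W
5 160/41 32/5 -160/41 -1456/205 -2 7 N
6 80/13 80 -80/13 -600/13 -2 6 E
7 32 160/29 -32 -1008/29 -3 6 S
final -3 7 W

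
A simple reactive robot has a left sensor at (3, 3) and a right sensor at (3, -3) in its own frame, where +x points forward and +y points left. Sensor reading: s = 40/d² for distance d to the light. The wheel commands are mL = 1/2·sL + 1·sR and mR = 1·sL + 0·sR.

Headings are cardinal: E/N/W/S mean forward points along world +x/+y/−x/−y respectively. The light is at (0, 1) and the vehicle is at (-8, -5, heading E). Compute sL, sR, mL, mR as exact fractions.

20/17 20/53 870/901 20/17

left sensor world pos  = (-5, -2); dL² = 34
right sensor world pos = (-5, -8); dR² = 106
sL = 40/34 = 20/17
sR = 40/106 = 20/53
mL = 1/2·sL + 1·sR = 870/901
mR = 1·sL + 0·sR = 20/17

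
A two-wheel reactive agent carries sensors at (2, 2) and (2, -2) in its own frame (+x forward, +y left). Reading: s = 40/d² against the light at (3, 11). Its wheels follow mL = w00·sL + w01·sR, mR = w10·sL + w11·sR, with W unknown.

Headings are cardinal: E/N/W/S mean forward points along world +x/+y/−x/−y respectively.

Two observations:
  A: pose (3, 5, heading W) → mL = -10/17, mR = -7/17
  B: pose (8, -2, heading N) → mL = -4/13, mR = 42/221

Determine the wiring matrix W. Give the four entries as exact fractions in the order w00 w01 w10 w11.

-1 0 1 -1/2

obs A: pose=(3,5,W) → sL=10/17, sR=2, mL=-10/17, mR=-7/17
obs B: pose=(8,-2,N) → sL=4/13, sR=4/17, mL=-4/13, mR=42/221
sensor matrix S = [[10/17, 2], [4/13, 4/17]]; det S = -1792/3757
solve [mL_A; mL_B] = S·[w00; w01] and [mR_A; mR_B] = S·[w10; w11]:
  w00 = -1, w01 = 0, w10 = 1, w11 = -1/2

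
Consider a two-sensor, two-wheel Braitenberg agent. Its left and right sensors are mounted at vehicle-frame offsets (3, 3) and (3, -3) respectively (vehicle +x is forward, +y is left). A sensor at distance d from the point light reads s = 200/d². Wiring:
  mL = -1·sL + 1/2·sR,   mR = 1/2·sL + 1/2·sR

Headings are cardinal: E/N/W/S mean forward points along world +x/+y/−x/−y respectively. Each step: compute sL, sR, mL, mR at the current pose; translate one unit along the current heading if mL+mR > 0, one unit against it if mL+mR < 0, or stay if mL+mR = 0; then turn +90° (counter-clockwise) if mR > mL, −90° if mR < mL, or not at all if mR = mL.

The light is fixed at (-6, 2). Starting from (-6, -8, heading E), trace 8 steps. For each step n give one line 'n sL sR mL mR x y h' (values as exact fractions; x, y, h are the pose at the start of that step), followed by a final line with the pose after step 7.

0 100/29 100/89 -7450/2581 5900/2581 -6 -8 E
1 40/13 200/53 -820/689 2360/689 -7 -8 N
2 5/4 50/13 35/52 265/104 -7 -7 W
3 40/29 200/169 -3860/4901 6280/4901 -8 -7 S
4 4 20/17 -58/17 44/17 -8 -8 E
5 40/17 200/49 -260/833 2680/833 -9 -8 N
6 10/9 25/9 5/18 35/18 -9 -7 W
7 40/29 200/193 -4820/5597 6760/5597 -10 -7 S
final -10 -8 E

n=0: pose=(-6,-8,E); sL=100/29, sR=100/89; mL=-7450/2581, mR=5900/2581; mL+mR=-1550/2581 → advance -1; mR−mL=150/29 → turn +1·90°
n=1: pose=(-7,-8,N); sL=40/13, sR=200/53; mL=-820/689, mR=2360/689; mL+mR=1540/689 → advance +1; mR−mL=60/13 → turn +1·90°
n=2: pose=(-7,-7,W); sL=5/4, sR=50/13; mL=35/52, mR=265/104; mL+mR=335/104 → advance +1; mR−mL=15/8 → turn +1·90°
n=3: pose=(-8,-7,S); sL=40/29, sR=200/169; mL=-3860/4901, mR=6280/4901; mL+mR=2420/4901 → advance +1; mR−mL=60/29 → turn +1·90°
n=4: pose=(-8,-8,E); sL=4, sR=20/17; mL=-58/17, mR=44/17; mL+mR=-14/17 → advance -1; mR−mL=6 → turn +1·90°
n=5: pose=(-9,-8,N); sL=40/17, sR=200/49; mL=-260/833, mR=2680/833; mL+mR=2420/833 → advance +1; mR−mL=60/17 → turn +1·90°
n=6: pose=(-9,-7,W); sL=10/9, sR=25/9; mL=5/18, mR=35/18; mL+mR=20/9 → advance +1; mR−mL=5/3 → turn +1·90°
n=7: pose=(-10,-7,S); sL=40/29, sR=200/193; mL=-4820/5597, mR=6760/5597; mL+mR=1940/5597 → advance +1; mR−mL=60/29 → turn +1·90°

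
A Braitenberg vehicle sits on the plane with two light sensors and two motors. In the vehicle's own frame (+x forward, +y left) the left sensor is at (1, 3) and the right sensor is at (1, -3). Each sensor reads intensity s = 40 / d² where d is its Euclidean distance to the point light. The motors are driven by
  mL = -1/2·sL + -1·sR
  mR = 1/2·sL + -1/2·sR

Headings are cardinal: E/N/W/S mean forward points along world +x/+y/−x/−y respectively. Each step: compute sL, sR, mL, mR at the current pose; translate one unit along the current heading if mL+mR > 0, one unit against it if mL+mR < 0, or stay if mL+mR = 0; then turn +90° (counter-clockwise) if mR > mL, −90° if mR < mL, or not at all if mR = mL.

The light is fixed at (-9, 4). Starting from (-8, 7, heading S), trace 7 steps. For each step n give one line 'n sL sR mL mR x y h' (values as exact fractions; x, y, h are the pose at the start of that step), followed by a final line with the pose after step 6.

0 2 5 -6 -3/2 -8 7 S
1 40/53 8 -444/53 -192/53 -8 8 E
2 20/17 20/17 -30/17 0 -9 8 N
3 40 40/37 -780/37 720/37 -9 7 W
4 2 5 -6 -3/2 -8 7 S
5 40/53 8 -444/53 -192/53 -8 8 E
6 20/17 20/17 -30/17 0 -9 8 N
final -9 7 W

n=0: pose=(-8,7,S); sL=2, sR=5; mL=-6, mR=-3/2; mL+mR=-15/2 → advance -1; mR−mL=9/2 → turn +1·90°
n=1: pose=(-8,8,E); sL=40/53, sR=8; mL=-444/53, mR=-192/53; mL+mR=-12 → advance -1; mR−mL=252/53 → turn +1·90°
n=2: pose=(-9,8,N); sL=20/17, sR=20/17; mL=-30/17, mR=0; mL+mR=-30/17 → advance -1; mR−mL=30/17 → turn +1·90°
n=3: pose=(-9,7,W); sL=40, sR=40/37; mL=-780/37, mR=720/37; mL+mR=-60/37 → advance -1; mR−mL=1500/37 → turn +1·90°
n=4: pose=(-8,7,S); sL=2, sR=5; mL=-6, mR=-3/2; mL+mR=-15/2 → advance -1; mR−mL=9/2 → turn +1·90°
n=5: pose=(-8,8,E); sL=40/53, sR=8; mL=-444/53, mR=-192/53; mL+mR=-12 → advance -1; mR−mL=252/53 → turn +1·90°
n=6: pose=(-9,8,N); sL=20/17, sR=20/17; mL=-30/17, mR=0; mL+mR=-30/17 → advance -1; mR−mL=30/17 → turn +1·90°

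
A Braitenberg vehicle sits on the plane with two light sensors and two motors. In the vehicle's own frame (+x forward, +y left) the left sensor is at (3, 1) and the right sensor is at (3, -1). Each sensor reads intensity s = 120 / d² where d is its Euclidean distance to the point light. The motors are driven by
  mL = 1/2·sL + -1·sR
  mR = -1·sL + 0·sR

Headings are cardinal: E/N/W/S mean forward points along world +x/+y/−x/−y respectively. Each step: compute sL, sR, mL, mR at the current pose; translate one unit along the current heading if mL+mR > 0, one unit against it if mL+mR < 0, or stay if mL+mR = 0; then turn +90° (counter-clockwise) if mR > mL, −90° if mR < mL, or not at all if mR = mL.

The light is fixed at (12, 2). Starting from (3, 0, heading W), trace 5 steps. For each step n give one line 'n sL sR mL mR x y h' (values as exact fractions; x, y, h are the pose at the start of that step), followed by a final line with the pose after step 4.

0 40/51 24/29 -644/1479 -40/51 3 0 W
1 60/41 12/5 -342/205 -60/41 4 0 N
2 120/137 24/25 -1788/3425 -120/137 4 -1 W
3 15/8 10/3 -115/48 -15/8 5 -1 N
4 24/25 120/109 -1692/2725 -24/25 5 -2 W
final 6 -2 N

n=0: pose=(3,0,W); sL=40/51, sR=24/29; mL=-644/1479, mR=-40/51; mL+mR=-1804/1479 → advance -1; mR−mL=-172/493 → turn -1·90°
n=1: pose=(4,0,N); sL=60/41, sR=12/5; mL=-342/205, mR=-60/41; mL+mR=-642/205 → advance -1; mR−mL=42/205 → turn +1·90°
n=2: pose=(4,-1,W); sL=120/137, sR=24/25; mL=-1788/3425, mR=-120/137; mL+mR=-4788/3425 → advance -1; mR−mL=-1212/3425 → turn -1·90°
n=3: pose=(5,-1,N); sL=15/8, sR=10/3; mL=-115/48, mR=-15/8; mL+mR=-205/48 → advance -1; mR−mL=25/48 → turn +1·90°
n=4: pose=(5,-2,W); sL=24/25, sR=120/109; mL=-1692/2725, mR=-24/25; mL+mR=-4308/2725 → advance -1; mR−mL=-924/2725 → turn -1·90°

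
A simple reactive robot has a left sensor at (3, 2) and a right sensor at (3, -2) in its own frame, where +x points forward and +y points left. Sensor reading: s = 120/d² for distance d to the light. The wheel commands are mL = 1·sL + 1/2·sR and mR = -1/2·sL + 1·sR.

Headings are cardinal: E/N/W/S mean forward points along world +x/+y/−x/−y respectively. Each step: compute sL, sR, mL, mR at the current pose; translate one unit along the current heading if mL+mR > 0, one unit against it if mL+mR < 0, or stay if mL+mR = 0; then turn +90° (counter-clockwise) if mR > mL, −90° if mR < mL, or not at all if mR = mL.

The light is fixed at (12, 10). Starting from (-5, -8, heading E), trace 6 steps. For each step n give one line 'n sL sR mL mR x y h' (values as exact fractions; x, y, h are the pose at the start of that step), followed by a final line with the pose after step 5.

0 30/113 30/149 6165/16837 1155/16837 -5 -8 E
1 120/637 8/51 8668/32487 2036/32487 -4 -8 S
2 60/401 12/65 6306/26065 2862/26065 -4 -9 W
3 120/617 120/481 94740/296777 45180/296777 -5 -9 N
4 30/113 30/149 6165/16837 1155/16837 -5 -8 E
5 120/637 8/51 8668/32487 2036/32487 -4 -8 S
final -4 -9 W

n=0: pose=(-5,-8,E); sL=30/113, sR=30/149; mL=6165/16837, mR=1155/16837; mL+mR=7320/16837 → advance +1; mR−mL=-5010/16837 → turn -1·90°
n=1: pose=(-4,-8,S); sL=120/637, sR=8/51; mL=8668/32487, mR=2036/32487; mL+mR=3568/10829 → advance +1; mR−mL=-6632/32487 → turn -1·90°
n=2: pose=(-4,-9,W); sL=60/401, sR=12/65; mL=6306/26065, mR=2862/26065; mL+mR=9168/26065 → advance +1; mR−mL=-3444/26065 → turn -1·90°
n=3: pose=(-5,-9,N); sL=120/617, sR=120/481; mL=94740/296777, mR=45180/296777; mL+mR=139920/296777 → advance +1; mR−mL=-49560/296777 → turn -1·90°
n=4: pose=(-5,-8,E); sL=30/113, sR=30/149; mL=6165/16837, mR=1155/16837; mL+mR=7320/16837 → advance +1; mR−mL=-5010/16837 → turn -1·90°
n=5: pose=(-4,-8,S); sL=120/637, sR=8/51; mL=8668/32487, mR=2036/32487; mL+mR=3568/10829 → advance +1; mR−mL=-6632/32487 → turn -1·90°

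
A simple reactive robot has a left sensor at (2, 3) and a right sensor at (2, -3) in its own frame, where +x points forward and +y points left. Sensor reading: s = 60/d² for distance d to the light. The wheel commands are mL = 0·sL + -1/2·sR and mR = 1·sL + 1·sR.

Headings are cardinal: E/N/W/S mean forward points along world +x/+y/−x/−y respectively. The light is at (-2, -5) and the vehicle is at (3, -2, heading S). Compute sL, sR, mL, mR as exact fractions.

left sensor world pos  = (6, -4); dL² = 65
right sensor world pos = (0, -4); dR² = 5
sL = 60/65 = 12/13
sR = 60/5 = 12
mL = 0·sL + -1/2·sR = -6
mR = 1·sL + 1·sR = 168/13

12/13 12 -6 168/13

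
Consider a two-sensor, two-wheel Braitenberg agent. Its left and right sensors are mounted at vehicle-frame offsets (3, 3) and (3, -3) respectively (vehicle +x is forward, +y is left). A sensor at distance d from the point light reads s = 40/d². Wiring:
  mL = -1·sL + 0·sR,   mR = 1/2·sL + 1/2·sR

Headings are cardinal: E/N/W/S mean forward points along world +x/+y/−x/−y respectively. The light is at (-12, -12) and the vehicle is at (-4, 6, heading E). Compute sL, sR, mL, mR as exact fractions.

20/281 20/173 -20/281 4540/48613

left sensor world pos  = (-1, 9); dL² = 562
right sensor world pos = (-1, 3); dR² = 346
sL = 40/562 = 20/281
sR = 40/346 = 20/173
mL = -1·sL + 0·sR = -20/281
mR = 1/2·sL + 1/2·sR = 4540/48613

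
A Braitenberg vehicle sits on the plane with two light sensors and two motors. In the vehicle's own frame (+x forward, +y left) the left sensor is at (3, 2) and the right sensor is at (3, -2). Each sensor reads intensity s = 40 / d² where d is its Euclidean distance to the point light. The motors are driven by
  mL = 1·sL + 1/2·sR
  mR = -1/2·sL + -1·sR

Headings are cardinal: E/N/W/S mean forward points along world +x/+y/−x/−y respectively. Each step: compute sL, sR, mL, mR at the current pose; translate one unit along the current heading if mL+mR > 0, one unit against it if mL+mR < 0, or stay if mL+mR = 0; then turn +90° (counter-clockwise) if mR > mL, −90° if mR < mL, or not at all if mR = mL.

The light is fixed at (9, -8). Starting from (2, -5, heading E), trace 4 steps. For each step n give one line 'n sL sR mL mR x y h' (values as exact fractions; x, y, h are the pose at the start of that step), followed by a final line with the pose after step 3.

0 40/41 40/17 1500/697 -1980/697 2 -5 E
1 10/9 2/5 59/45 -43/45 1 -5 S
2 40/121 40/137 7900/16577 -7580/16577 1 -6 W
3 20/73 20/37 1470/2701 -1830/2701 0 -6 N
final 0 -7 E

n=0: pose=(2,-5,E); sL=40/41, sR=40/17; mL=1500/697, mR=-1980/697; mL+mR=-480/697 → advance -1; mR−mL=-3480/697 → turn -1·90°
n=1: pose=(1,-5,S); sL=10/9, sR=2/5; mL=59/45, mR=-43/45; mL+mR=16/45 → advance +1; mR−mL=-34/15 → turn -1·90°
n=2: pose=(1,-6,W); sL=40/121, sR=40/137; mL=7900/16577, mR=-7580/16577; mL+mR=320/16577 → advance +1; mR−mL=-15480/16577 → turn -1·90°
n=3: pose=(0,-6,N); sL=20/73, sR=20/37; mL=1470/2701, mR=-1830/2701; mL+mR=-360/2701 → advance -1; mR−mL=-3300/2701 → turn -1·90°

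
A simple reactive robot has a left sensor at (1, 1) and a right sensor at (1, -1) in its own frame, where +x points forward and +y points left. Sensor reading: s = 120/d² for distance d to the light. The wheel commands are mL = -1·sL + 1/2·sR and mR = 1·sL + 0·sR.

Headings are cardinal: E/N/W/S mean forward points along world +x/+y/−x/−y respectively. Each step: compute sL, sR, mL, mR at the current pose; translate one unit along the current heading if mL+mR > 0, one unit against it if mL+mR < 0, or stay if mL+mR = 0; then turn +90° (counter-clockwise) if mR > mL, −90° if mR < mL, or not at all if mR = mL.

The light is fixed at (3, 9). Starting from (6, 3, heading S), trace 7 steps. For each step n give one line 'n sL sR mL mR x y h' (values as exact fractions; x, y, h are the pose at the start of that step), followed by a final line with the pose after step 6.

0 24/13 120/53 -492/689 24/13 6 3 S
1 30/13 3/2 -81/52 30/13 6 2 E
2 8/3 120/61 -308/183 8/3 7 2 N
3 60/29 60/17 -150/493 60/29 7 3 W
4 24/13 120/53 -492/689 24/13 6 3 S
5 30/13 3/2 -81/52 30/13 6 2 E
6 8/3 120/61 -308/183 8/3 7 2 N
final 7 3 W

n=0: pose=(6,3,S); sL=24/13, sR=120/53; mL=-492/689, mR=24/13; mL+mR=60/53 → advance +1; mR−mL=1764/689 → turn +1·90°
n=1: pose=(6,2,E); sL=30/13, sR=3/2; mL=-81/52, mR=30/13; mL+mR=3/4 → advance +1; mR−mL=201/52 → turn +1·90°
n=2: pose=(7,2,N); sL=8/3, sR=120/61; mL=-308/183, mR=8/3; mL+mR=60/61 → advance +1; mR−mL=796/183 → turn +1·90°
n=3: pose=(7,3,W); sL=60/29, sR=60/17; mL=-150/493, mR=60/29; mL+mR=30/17 → advance +1; mR−mL=1170/493 → turn +1·90°
n=4: pose=(6,3,S); sL=24/13, sR=120/53; mL=-492/689, mR=24/13; mL+mR=60/53 → advance +1; mR−mL=1764/689 → turn +1·90°
n=5: pose=(6,2,E); sL=30/13, sR=3/2; mL=-81/52, mR=30/13; mL+mR=3/4 → advance +1; mR−mL=201/52 → turn +1·90°
n=6: pose=(7,2,N); sL=8/3, sR=120/61; mL=-308/183, mR=8/3; mL+mR=60/61 → advance +1; mR−mL=796/183 → turn +1·90°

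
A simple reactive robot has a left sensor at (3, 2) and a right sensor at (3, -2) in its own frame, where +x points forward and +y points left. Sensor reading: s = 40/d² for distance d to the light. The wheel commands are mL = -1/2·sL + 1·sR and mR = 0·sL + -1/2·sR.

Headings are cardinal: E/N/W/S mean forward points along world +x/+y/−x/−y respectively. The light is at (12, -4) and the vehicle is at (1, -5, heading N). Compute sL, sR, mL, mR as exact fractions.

40/173 8/17 1044/2941 -4/17

left sensor world pos  = (-1, -2); dL² = 173
right sensor world pos = (3, -2); dR² = 85
sL = 40/173 = 40/173
sR = 40/85 = 8/17
mL = -1/2·sL + 1·sR = 1044/2941
mR = 0·sL + -1/2·sR = -4/17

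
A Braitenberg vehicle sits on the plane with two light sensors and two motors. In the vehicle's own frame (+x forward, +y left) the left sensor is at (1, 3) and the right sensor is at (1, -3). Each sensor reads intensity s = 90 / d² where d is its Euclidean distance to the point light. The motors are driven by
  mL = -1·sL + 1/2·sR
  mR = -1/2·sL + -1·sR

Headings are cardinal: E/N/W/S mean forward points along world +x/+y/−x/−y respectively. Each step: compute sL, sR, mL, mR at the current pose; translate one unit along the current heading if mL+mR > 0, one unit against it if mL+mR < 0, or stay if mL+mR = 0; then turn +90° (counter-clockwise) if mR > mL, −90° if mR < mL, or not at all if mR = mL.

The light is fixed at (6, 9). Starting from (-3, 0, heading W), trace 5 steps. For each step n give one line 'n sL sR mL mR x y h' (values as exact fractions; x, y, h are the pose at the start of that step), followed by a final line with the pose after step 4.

0 45/122 45/68 -315/8296 -1755/2074 -3 0 W
1 18/37 90/89 63/3293 -4131/3293 -2 0 N
2 45/49 45/109 -7605/10682 -9315/10682 -2 -1 E
3 90/157 18/53 -3357/8321 -5211/8321 -3 -1 S
4 45/122 45/68 -315/8296 -1755/2074 -3 0 W
final -2 0 N

n=0: pose=(-3,0,W); sL=45/122, sR=45/68; mL=-315/8296, mR=-1755/2074; mL+mR=-7335/8296 → advance -1; mR−mL=-6705/8296 → turn -1·90°
n=1: pose=(-2,0,N); sL=18/37, sR=90/89; mL=63/3293, mR=-4131/3293; mL+mR=-4068/3293 → advance -1; mR−mL=-4194/3293 → turn -1·90°
n=2: pose=(-2,-1,E); sL=45/49, sR=45/109; mL=-7605/10682, mR=-9315/10682; mL+mR=-8460/5341 → advance -1; mR−mL=-855/5341 → turn -1·90°
n=3: pose=(-3,-1,S); sL=90/157, sR=18/53; mL=-3357/8321, mR=-5211/8321; mL+mR=-8568/8321 → advance -1; mR−mL=-1854/8321 → turn -1·90°
n=4: pose=(-3,0,W); sL=45/122, sR=45/68; mL=-315/8296, mR=-1755/2074; mL+mR=-7335/8296 → advance -1; mR−mL=-6705/8296 → turn -1·90°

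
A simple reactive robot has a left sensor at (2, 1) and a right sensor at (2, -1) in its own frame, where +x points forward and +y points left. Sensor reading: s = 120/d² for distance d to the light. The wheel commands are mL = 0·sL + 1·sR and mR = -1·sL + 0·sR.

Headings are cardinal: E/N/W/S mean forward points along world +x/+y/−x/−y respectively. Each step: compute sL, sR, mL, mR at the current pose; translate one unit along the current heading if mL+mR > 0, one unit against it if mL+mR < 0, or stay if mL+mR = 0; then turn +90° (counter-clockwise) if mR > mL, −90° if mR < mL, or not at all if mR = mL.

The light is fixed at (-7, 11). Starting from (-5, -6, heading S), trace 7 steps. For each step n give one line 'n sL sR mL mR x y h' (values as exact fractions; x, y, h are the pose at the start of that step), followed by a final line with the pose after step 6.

0 12/37 60/181 60/181 -12/37 -5 -6 S
1 120/361 120/289 120/289 -120/361 -5 -7 W
2 15/32 6/13 6/13 -15/32 -6 -7 N
3 40/111 120/409 120/409 -40/111 -6 -8 E
4 60/221 60/221 60/221 -60/221 -7 -8 S
5 30/101 15/41 15/41 -30/101 -7 -8 W
6 120/293 120/289 120/289 -120/293 -8 -8 N
final -8 -7 E

n=0: pose=(-5,-6,S); sL=12/37, sR=60/181; mL=60/181, mR=-12/37; mL+mR=48/6697 → advance +1; mR−mL=-4392/6697 → turn -1·90°
n=1: pose=(-5,-7,W); sL=120/361, sR=120/289; mL=120/289, mR=-120/361; mL+mR=8640/104329 → advance +1; mR−mL=-78000/104329 → turn -1·90°
n=2: pose=(-6,-7,N); sL=15/32, sR=6/13; mL=6/13, mR=-15/32; mL+mR=-3/416 → advance -1; mR−mL=-387/416 → turn -1·90°
n=3: pose=(-6,-8,E); sL=40/111, sR=120/409; mL=120/409, mR=-40/111; mL+mR=-3040/45399 → advance -1; mR−mL=-29680/45399 → turn -1·90°
n=4: pose=(-7,-8,S); sL=60/221, sR=60/221; mL=60/221, mR=-60/221; mL+mR=0 → advance +0; mR−mL=-120/221 → turn -1·90°
n=5: pose=(-7,-8,W); sL=30/101, sR=15/41; mL=15/41, mR=-30/101; mL+mR=285/4141 → advance +1; mR−mL=-2745/4141 → turn -1·90°
n=6: pose=(-8,-8,N); sL=120/293, sR=120/289; mL=120/289, mR=-120/293; mL+mR=480/84677 → advance +1; mR−mL=-69840/84677 → turn -1·90°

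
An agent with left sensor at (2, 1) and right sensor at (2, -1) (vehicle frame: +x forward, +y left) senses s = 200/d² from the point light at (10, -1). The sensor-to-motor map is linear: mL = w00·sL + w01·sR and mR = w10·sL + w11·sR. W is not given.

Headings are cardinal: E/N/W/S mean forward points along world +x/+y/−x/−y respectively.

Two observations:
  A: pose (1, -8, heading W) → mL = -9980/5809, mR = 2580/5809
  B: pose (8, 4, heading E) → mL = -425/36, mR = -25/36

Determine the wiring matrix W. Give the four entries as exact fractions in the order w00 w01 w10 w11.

obs A: pose=(1,-8,W) → sL=40/37, sR=200/157, mL=-9980/5809, mR=2580/5809
obs B: pose=(8,4,E) → sL=50/9, sR=25/2, mL=-425/36, mR=-25/36
sensor matrix S = [[40/37, 200/157], [50/9, 25/2]]; det S = 336500/52281
solve [mL_A; mL_B] = S·[w00; w01] and [mR_A; mR_B] = S·[w10; w11]:
  w00 = -1, w01 = -1/2, w10 = 1, w11 = -1/2

-1 -1/2 1 -1/2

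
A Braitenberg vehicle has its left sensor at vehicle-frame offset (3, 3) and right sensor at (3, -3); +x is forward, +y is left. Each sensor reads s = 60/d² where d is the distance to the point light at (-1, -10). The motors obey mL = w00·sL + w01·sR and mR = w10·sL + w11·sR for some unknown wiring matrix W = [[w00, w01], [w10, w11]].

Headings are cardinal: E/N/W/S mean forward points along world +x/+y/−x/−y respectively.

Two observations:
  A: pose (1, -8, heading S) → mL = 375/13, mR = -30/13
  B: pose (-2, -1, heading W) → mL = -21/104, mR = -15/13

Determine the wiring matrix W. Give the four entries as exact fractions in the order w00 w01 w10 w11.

-1/2 1 -1 0

obs A: pose=(1,-8,S) → sL=30/13, sR=30, mL=375/13, mR=-30/13
obs B: pose=(-2,-1,W) → sL=15/13, sR=3/8, mL=-21/104, mR=-15/13
sensor matrix S = [[30/13, 30], [15/13, 3/8]]; det S = -135/4
solve [mL_A; mL_B] = S·[w00; w01] and [mR_A; mR_B] = S·[w10; w11]:
  w00 = -1/2, w01 = 1, w10 = -1, w11 = 0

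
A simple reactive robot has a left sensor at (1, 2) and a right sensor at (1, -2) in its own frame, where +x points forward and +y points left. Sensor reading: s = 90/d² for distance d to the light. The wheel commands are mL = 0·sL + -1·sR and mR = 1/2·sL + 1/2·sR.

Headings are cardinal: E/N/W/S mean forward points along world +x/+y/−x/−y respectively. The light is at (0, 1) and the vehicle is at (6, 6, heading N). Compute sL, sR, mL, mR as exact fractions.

45/26 9/10 -9/10 171/130

left sensor world pos  = (4, 7); dL² = 52
right sensor world pos = (8, 7); dR² = 100
sL = 90/52 = 45/26
sR = 90/100 = 9/10
mL = 0·sL + -1·sR = -9/10
mR = 1/2·sL + 1/2·sR = 171/130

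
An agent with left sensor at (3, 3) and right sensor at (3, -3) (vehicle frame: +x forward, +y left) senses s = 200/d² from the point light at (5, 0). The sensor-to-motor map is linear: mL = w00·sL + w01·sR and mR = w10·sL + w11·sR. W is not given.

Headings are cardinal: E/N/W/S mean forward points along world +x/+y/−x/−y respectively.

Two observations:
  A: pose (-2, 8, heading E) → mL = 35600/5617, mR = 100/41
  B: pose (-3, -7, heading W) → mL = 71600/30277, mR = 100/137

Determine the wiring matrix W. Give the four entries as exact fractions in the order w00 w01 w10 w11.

1 1 0 1/2

obs A: pose=(-2,8,E) → sL=200/137, sR=200/41, mL=35600/5617, mR=100/41
obs B: pose=(-3,-7,W) → sL=200/221, sR=200/137, mL=71600/30277, mR=100/137
sensor matrix S = [[200/137, 200/41], [200/221, 200/137]]; det S = -388320000/170065909
solve [mL_A; mL_B] = S·[w00; w01] and [mR_A; mR_B] = S·[w10; w11]:
  w00 = 1, w01 = 1, w10 = 0, w11 = 1/2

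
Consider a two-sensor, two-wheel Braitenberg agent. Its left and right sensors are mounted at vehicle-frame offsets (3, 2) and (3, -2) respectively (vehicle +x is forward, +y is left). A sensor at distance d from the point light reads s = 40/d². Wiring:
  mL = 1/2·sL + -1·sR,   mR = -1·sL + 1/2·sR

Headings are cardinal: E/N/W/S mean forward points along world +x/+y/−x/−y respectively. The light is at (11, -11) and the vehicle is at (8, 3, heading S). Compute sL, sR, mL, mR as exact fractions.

20/61 20/73 -490/4453 -850/4453

left sensor world pos  = (10, 0); dL² = 122
right sensor world pos = (6, 0); dR² = 146
sL = 40/122 = 20/61
sR = 40/146 = 20/73
mL = 1/2·sL + -1·sR = -490/4453
mR = -1·sL + 1/2·sR = -850/4453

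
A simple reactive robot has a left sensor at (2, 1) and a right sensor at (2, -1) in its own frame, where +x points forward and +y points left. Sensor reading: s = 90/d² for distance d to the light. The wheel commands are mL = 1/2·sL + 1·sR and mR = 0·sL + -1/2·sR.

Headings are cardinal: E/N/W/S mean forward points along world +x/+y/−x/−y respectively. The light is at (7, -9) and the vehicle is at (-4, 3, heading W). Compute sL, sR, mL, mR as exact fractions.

left sensor world pos  = (-6, 2); dL² = 290
right sensor world pos = (-6, 4); dR² = 338
sL = 90/290 = 9/29
sR = 90/338 = 45/169
mL = 1/2·sL + 1·sR = 4131/9802
mR = 0·sL + -1/2·sR = -45/338

9/29 45/169 4131/9802 -45/338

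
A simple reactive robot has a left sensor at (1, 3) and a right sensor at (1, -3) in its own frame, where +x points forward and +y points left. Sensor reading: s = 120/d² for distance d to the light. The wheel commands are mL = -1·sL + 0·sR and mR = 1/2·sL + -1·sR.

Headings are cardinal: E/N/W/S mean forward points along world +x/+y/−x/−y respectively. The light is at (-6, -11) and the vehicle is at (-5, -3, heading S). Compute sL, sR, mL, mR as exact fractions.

left sensor world pos  = (-2, -4); dL² = 65
right sensor world pos = (-8, -4); dR² = 53
sL = 120/65 = 24/13
sR = 120/53 = 120/53
mL = -1·sL + 0·sR = -24/13
mR = 1/2·sL + -1·sR = -924/689

24/13 120/53 -24/13 -924/689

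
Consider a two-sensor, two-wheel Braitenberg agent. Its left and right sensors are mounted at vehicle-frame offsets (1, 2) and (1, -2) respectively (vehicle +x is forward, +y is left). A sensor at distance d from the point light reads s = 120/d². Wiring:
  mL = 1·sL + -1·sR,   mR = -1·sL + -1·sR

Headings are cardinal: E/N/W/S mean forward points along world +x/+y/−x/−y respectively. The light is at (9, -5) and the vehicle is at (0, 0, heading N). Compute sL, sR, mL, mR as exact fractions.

left sensor world pos  = (-2, 1); dL² = 157
right sensor world pos = (2, 1); dR² = 85
sL = 120/157 = 120/157
sR = 120/85 = 24/17
mL = 1·sL + -1·sR = -1728/2669
mR = -1·sL + -1·sR = -5808/2669

120/157 24/17 -1728/2669 -5808/2669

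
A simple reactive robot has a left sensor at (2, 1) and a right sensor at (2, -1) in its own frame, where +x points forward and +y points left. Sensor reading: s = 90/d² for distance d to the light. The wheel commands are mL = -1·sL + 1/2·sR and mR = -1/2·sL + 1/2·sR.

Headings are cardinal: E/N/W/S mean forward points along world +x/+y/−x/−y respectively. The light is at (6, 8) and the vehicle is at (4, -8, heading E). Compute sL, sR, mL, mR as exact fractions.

2/5 90/289 -353/1445 -64/1445

left sensor world pos  = (6, -7); dL² = 225
right sensor world pos = (6, -9); dR² = 289
sL = 90/225 = 2/5
sR = 90/289 = 90/289
mL = -1·sL + 1/2·sR = -353/1445
mR = -1/2·sL + 1/2·sR = -64/1445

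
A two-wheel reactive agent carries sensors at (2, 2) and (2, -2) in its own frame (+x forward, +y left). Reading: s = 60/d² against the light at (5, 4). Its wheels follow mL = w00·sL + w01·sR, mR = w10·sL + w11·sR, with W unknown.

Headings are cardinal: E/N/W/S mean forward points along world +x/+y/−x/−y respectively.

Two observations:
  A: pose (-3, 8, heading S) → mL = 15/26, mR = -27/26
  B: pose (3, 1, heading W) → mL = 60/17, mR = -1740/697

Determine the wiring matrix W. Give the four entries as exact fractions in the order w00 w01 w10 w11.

0 1 -1/2 -1/2

obs A: pose=(-3,8,S) → sL=3/2, sR=15/26, mL=15/26, mR=-27/26
obs B: pose=(3,1,W) → sL=60/41, sR=60/17, mL=60/17, mR=-1740/697
sensor matrix S = [[3/2, 15/26], [60/41, 60/17]]; det S = 40320/9061
solve [mL_A; mL_B] = S·[w00; w01] and [mR_A; mR_B] = S·[w10; w11]:
  w00 = 0, w01 = 1, w10 = -1/2, w11 = -1/2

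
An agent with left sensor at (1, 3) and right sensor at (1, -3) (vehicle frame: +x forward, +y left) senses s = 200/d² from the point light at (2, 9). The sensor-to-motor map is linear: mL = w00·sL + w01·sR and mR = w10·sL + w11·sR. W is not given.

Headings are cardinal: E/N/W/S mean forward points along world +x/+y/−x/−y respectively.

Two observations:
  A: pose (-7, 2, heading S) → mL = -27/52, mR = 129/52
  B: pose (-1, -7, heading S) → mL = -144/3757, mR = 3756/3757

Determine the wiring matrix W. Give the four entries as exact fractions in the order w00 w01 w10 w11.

obs A: pose=(-7,2,S) → sL=2, sR=25/26, mL=-27/52, mR=129/52
obs B: pose=(-1,-7,S) → sL=200/289, sR=8/13, mL=-144/3757, mR=3756/3757
sensor matrix S = [[2, 25/26], [200/289, 8/13]]; det S = 2124/3757
solve [mL_A; mL_B] = S·[w00; w01] and [mR_A; mR_B] = S·[w10; w11]:
  w00 = -1/2, w01 = 1/2, w10 = 1, w11 = 1/2

-1/2 1/2 1 1/2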